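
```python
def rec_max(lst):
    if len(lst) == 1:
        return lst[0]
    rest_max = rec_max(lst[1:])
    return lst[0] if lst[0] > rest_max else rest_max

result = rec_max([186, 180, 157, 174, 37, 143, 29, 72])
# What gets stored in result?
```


rec_max([186, 180, 157, 174, 37, 143, 29, 72])
= compare 186 with rec_max([180, 157, 174, 37, 143, 29, 72])
= compare 180 with rec_max([157, 174, 37, 143, 29, 72])
= compare 157 with rec_max([174, 37, 143, 29, 72])
= compare 174 with rec_max([37, 143, 29, 72])
= compare 37 with rec_max([143, 29, 72])
= compare 143 with rec_max([29, 72])
= compare 29 with rec_max([72])
Base: rec_max([72]) = 72
compare 29 with 72: max = 72
compare 143 with 72: max = 143
compare 37 with 143: max = 143
compare 174 with 143: max = 174
compare 157 with 174: max = 174
compare 180 with 174: max = 180
compare 186 with 180: max = 186
= 186


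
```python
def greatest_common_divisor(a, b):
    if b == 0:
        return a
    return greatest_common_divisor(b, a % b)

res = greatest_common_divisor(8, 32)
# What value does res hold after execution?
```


greatest_common_divisor(8, 32)
= greatest_common_divisor(32, 8 % 32) = greatest_common_divisor(32, 8)
= greatest_common_divisor(8, 32 % 8) = greatest_common_divisor(8, 0)
b == 0, return a = 8


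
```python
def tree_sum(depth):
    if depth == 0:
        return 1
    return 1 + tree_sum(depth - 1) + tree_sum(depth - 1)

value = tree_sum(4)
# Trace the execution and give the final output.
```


tree_sum(4)
= 1 + tree_sum(3) + tree_sum(3)
= 1 + 2 * tree_sum(3)
tree_sum(k) = 2^(k+1) - 1
tree_sum(0) = 1
tree_sum(1) = 3
tree_sum(2) = 7
tree_sum(3) = 15
tree_sum(4) = 31
tree_sum(4) = 2^5 - 1 = 31


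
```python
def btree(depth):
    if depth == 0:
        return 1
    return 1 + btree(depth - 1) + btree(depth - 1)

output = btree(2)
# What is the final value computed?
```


btree(2)
= 1 + btree(1) + btree(1)
= 1 + 2 * btree(1)
btree(k) = 2^(k+1) - 1
btree(0) = 1
btree(1) = 3
btree(2) = 7
btree(2) = 2^3 - 1 = 7


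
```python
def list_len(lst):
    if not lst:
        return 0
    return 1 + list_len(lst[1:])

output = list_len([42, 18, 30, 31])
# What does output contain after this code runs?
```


list_len([42, 18, 30, 31])
= 1 + list_len([18, 30, 31])
= 1 + 1 + list_len([30, 31])
= 1 + 1 + 1 + list_len([31])
= 1 + 1 + 1 + 1 + list_len([])
= 1 + 1 + 1 + 1 + 0
= 4


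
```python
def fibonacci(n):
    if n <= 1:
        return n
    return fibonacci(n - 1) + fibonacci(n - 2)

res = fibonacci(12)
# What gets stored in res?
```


fibonacci(12)
= fibonacci(11) + fibonacci(10)
= (fibonacci(10) + fibonacci(9)) + fibonacci(10)
Computing bottom-up: fibonacci(0)=0, fibonacci(1)=1, fibonacci(2)=1, fibonacci(3)=2, fibonacci(4)=3, fibonacci(5)=5, fibonacci(6)=8, fibonacci(7)=13, fibonacci(8)=21, fibonacci(9)=34, fibonacci(10)=55, fibonacci(11)=89, fibonacci(12)=144
= 144


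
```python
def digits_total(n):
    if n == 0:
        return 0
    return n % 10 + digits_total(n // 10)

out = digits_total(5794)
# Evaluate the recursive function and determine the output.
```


digits_total(5794)
= 4 + digits_total(579)
= 4 + 9 + digits_total(57)
= 4 + 9 + 7 + digits_total(5)
= 4 + 9 + 7 + 5 + digits_total(0)
= 4 + 9 + 7 + 5 + 0
= 25


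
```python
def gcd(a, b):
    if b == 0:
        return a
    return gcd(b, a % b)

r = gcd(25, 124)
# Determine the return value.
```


gcd(25, 124)
= gcd(124, 25 % 124) = gcd(124, 25)
= gcd(25, 124 % 25) = gcd(25, 24)
= gcd(24, 25 % 24) = gcd(24, 1)
= gcd(1, 24 % 1) = gcd(1, 0)
b == 0, return a = 1


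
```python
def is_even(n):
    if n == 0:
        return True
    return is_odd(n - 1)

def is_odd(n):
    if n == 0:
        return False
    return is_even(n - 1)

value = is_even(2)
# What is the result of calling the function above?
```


is_even(2)
= is_odd(1)
= is_even(0)
n == 0: return True
= True


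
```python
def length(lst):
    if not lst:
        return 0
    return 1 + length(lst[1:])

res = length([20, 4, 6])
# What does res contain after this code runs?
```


length([20, 4, 6])
= 1 + length([4, 6])
= 1 + 1 + length([6])
= 1 + 1 + 1 + length([])
= 1 + 1 + 1 + 0
= 3


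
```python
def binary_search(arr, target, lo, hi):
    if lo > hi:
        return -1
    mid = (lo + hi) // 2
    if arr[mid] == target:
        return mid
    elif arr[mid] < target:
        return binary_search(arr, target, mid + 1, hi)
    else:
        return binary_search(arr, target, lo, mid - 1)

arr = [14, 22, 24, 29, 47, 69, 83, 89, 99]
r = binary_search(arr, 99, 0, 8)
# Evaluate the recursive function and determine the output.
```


binary_search(arr, 99, 0, 8)
lo=0, hi=8, mid=4, arr[mid]=47
47 < 99, search right half
lo=5, hi=8, mid=6, arr[mid]=83
83 < 99, search right half
lo=7, hi=8, mid=7, arr[mid]=89
89 < 99, search right half
lo=8, hi=8, mid=8, arr[mid]=99
arr[8] == 99, found at index 8
= 8


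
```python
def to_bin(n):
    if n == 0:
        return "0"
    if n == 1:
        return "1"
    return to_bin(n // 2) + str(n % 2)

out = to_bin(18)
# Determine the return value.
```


to_bin(18)
= to_bin(9) + "0"
= to_bin(4) + "1" + "0"
= to_bin(2) + "0" + "1" + "0"
= to_bin(1) + "0" + "0" + "1" + "0"
= "1" + "0" + "0" + "1" + "0"
= "10010"


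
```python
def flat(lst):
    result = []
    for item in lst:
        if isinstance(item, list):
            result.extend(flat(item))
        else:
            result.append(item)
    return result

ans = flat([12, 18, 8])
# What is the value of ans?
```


flat([12, 18, 8])
Processing each element:
  12 is not a list -> append 12
  18 is not a list -> append 18
  8 is not a list -> append 8
= [12, 18, 8]


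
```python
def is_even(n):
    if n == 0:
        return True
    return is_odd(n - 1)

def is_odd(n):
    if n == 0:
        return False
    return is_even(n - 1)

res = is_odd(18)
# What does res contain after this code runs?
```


is_odd(18)
= is_even(17)
= is_odd(16)
= is_even(15)
= is_odd(14)
= is_even(13)
= is_odd(12)
= is_even(11)
= is_odd(10)
= is_even(9)
= is_odd(8)
= is_even(7)
= is_odd(6)
= is_even(5)
= is_odd(4)
= is_even(3)
= is_odd(2)
= is_even(1)
= is_odd(0)
n == 0: return False
= False


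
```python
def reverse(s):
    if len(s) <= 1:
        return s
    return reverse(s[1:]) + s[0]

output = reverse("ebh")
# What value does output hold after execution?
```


reverse("ebh")
= reverse("bh") + "e"
= reverse("h") + "b" + "e"
= "h" + "b" + "e"
= "hbe"


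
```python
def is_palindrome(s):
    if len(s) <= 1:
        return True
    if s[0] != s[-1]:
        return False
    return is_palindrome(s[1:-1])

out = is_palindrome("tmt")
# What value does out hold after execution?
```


is_palindrome("tmt")
"tmt": s[0]='t' == s[-1]='t' -> is_palindrome("m")
"m": len <= 1 -> True
= True


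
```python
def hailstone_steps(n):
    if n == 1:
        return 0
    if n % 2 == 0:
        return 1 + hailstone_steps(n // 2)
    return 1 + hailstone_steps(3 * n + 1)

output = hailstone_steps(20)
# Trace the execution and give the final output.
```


hailstone_steps(20)
20 is even -> hailstone_steps(10)
10 is even -> hailstone_steps(5)
5 is odd -> 3*5+1 = 16 -> hailstone_steps(16)
16 is even -> hailstone_steps(8)
8 is even -> hailstone_steps(4)
4 is even -> hailstone_steps(2)
2 is even -> hailstone_steps(1)
Reached 1 after 7 steps
= 7


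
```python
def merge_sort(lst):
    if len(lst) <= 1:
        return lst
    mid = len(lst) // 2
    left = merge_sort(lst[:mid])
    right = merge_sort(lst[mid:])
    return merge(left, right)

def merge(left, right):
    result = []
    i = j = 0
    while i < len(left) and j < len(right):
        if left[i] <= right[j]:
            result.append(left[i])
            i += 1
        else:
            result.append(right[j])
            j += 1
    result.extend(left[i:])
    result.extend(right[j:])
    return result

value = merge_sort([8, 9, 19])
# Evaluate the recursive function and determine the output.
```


merge_sort([8, 9, 19])
Split into [8] and [9, 19]
Left sorted: [8]
Right sorted: [9, 19]
Merge [8] and [9, 19]
= [8, 9, 19]


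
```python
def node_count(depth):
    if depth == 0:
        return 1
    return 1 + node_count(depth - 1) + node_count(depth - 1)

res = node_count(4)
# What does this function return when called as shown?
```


node_count(4)
= 1 + node_count(3) + node_count(3)
= 1 + 2 * node_count(3)
node_count(k) = 2^(k+1) - 1
node_count(0) = 1
node_count(1) = 3
node_count(2) = 7
node_count(3) = 15
node_count(4) = 31
node_count(4) = 2^5 - 1 = 31


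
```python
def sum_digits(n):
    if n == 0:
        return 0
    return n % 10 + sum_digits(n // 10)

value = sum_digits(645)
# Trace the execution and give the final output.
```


sum_digits(645)
= 5 + sum_digits(64)
= 5 + 4 + sum_digits(6)
= 5 + 4 + 6 + sum_digits(0)
= 5 + 4 + 6 + 0
= 15


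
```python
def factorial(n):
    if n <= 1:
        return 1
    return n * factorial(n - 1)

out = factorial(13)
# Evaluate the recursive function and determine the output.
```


factorial(13)
= 13 * factorial(12)
= 13 * 12 * factorial(11)
= 13 * 12 * 11 * factorial(10)
= 13 * 12 * 11 * 10 * factorial(9)
= 13 * 12 * 11 * 10 * 9 * factorial(8)
= 13 * 12 * 11 * 10 * 9 * 8 * factorial(7)
= 13 * 12 * 11 * 10 * 9 * 8 * 7 * factorial(6)
= 13 * 12 * 11 * 10 * 9 * 8 * 7 * 6 * factorial(5)
= 13 * 12 * 11 * 10 * 9 * 8 * 7 * 6 * 5 * factorial(4)
= 13 * 12 * 11 * 10 * 9 * 8 * 7 * 6 * 5 * 4 * factorial(3)
= 13 * 12 * 11 * 10 * 9 * 8 * 7 * 6 * 5 * 4 * 3 * factorial(2)
= 13 * 12 * 11 * 10 * 9 * 8 * 7 * 6 * 5 * 4 * 3 * 2 * factorial(1)
= 13 * 12 * 11 * 10 * 9 * 8 * 7 * 6 * 5 * 4 * 3 * 2 * 1
= 6227020800


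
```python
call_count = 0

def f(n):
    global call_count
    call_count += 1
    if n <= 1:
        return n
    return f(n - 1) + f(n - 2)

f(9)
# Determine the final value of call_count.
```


f(9) calls f(8) and f(7); each non-base call branches into two more.
Let C(k) = total number of calls made by f(k), including the call to f(k) itself.
Base cases: C(0) = 1, C(1) = 1
Recurrence: C(k) = 1 + C(k-1) + C(k-2)
  C(2) = 1 + C(1) + C(0) = 1 + 1 + 1 = 3
  C(3) = 1 + C(2) + C(1) = 1 + 3 + 1 = 5
  C(4) = 1 + C(3) + C(2) = 1 + 5 + 3 = 9
  C(5) = 1 + C(4) + C(3) = 1 + 9 + 5 = 15
  C(6) = 1 + C(5) + C(4) = 1 + 15 + 9 = 25
  C(7) = 1 + C(6) + C(5) = 1 + 25 + 15 = 41
  C(8) = 1 + C(7) + C(6) = 1 + 41 + 25 = 67
  C(9) = 1 + C(8) + C(7) = 1 + 67 + 41 = 109
Total calls = C(9) = 109


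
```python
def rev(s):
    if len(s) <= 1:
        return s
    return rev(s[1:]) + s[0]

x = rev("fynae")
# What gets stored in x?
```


rev("fynae")
= rev("ynae") + "f"
= rev("nae") + "y" + "f"
= rev("ae") + "n" + "y" + "f"
= rev("e") + "a" + "n" + "y" + "f"
= "e" + "a" + "n" + "y" + "f"
= "eanyf"


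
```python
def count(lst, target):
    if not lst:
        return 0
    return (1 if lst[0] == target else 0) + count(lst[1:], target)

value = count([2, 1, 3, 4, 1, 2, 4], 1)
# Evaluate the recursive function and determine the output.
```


count([2, 1, 3, 4, 1, 2, 4], 1)
lst[0]=2 != 1: 0 + count([1, 3, 4, 1, 2, 4], 1)
lst[0]=1 == 1: 1 + count([3, 4, 1, 2, 4], 1)
lst[0]=3 != 1: 0 + count([4, 1, 2, 4], 1)
lst[0]=4 != 1: 0 + count([1, 2, 4], 1)
lst[0]=1 == 1: 1 + count([2, 4], 1)
lst[0]=2 != 1: 0 + count([4], 1)
lst[0]=4 != 1: 0 + count([], 1)
= 2


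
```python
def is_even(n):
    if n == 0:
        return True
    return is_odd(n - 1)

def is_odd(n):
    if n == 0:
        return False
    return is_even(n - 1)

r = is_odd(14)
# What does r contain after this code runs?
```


is_odd(14)
= is_even(13)
= is_odd(12)
= is_even(11)
= is_odd(10)
= is_even(9)
= is_odd(8)
= is_even(7)
= is_odd(6)
= is_even(5)
= is_odd(4)
= is_even(3)
= is_odd(2)
= is_even(1)
= is_odd(0)
n == 0: return False
= False


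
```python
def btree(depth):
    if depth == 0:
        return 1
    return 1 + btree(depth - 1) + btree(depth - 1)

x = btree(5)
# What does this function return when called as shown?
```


btree(5)
= 1 + btree(4) + btree(4)
= 1 + 2 * btree(4)
btree(k) = 2^(k+1) - 1
btree(0) = 1
btree(1) = 3
btree(2) = 7
btree(3) = 15
btree(4) = 31
btree(5) = 2^6 - 1 = 63


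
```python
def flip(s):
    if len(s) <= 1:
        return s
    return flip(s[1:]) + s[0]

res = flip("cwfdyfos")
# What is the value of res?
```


flip("cwfdyfos")
= flip("wfdyfos") + "c"
= flip("fdyfos") + "w" + "c"
= flip("dyfos") + "f" + "w" + "c"
= flip("yfos") + "d" + "f" + "w" + "c"
= flip("fos") + "y" + "d" + "f" + "w" + "c"
= flip("os") + "f" + "y" + "d" + "f" + "w" + "c"
= flip("s") + "o" + "f" + "y" + "d" + "f" + "w" + "c"
= "s" + "o" + "f" + "y" + "d" + "f" + "w" + "c"
= "sofydfwc"


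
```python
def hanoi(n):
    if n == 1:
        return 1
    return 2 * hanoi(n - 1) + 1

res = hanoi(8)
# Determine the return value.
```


hanoi(8)
= 2 * hanoi(7) + 1
= 2 * (2 * hanoi(6) + 1) + 1
= 2 * (2 * (2 * hanoi(5) + 1) + 1) + 1
= 2 * (2 * (2 * (2 * hanoi(4) + 1) + 1) + 1) + 1
= 2 * (2 * (2 * (2 * (2 * hanoi(3) + 1) + 1) + 1) + 1) + 1
= 2 * (2 * (2 * (2 * (2 * (2 * hanoi(2) + 1) + 1) + 1) + 1) + 1) + 1
= 2 * (2 * (2 * (2 * (2 * (2 * (2 * hanoi(1) + 1) + 1) + 1) + 1) + 1) + 1) + 1
Now compute bottom-up:
hanoi(1) = 1
hanoi(2) = 2 * 1 + 1 = 3
hanoi(3) = 2 * 3 + 1 = 7
hanoi(4) = 2 * 7 + 1 = 15
hanoi(5) = 2 * 15 + 1 = 31
hanoi(6) = 2 * 31 + 1 = 63
hanoi(7) = 2 * 63 + 1 = 127
hanoi(8) = 2 * 127 + 1 = 255
= 255


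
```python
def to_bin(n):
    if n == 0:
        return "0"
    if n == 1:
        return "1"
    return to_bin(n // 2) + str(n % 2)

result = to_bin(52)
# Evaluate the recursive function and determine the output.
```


to_bin(52)
= to_bin(26) + "0"
= to_bin(13) + "0" + "0"
= to_bin(6) + "1" + "0" + "0"
= to_bin(3) + "0" + "1" + "0" + "0"
= to_bin(1) + "1" + "0" + "1" + "0" + "0"
= "1" + "1" + "0" + "1" + "0" + "0"
= "110100"


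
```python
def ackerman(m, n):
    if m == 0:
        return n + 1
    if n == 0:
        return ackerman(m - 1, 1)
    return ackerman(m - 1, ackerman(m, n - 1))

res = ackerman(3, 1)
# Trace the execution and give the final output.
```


ackerman(3, 1)
= ackerman(2, ackerman(3, 0))
First compute ackerman(3, 0) = 5
= ackerman(2, 5)
= 13


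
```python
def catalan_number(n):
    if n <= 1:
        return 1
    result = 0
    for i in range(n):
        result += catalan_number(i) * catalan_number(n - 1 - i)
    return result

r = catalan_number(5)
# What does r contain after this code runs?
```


catalan_number(5)
= sum of catalan_number(i) * catalan_number(5-1-i) for i in 0..4
First compute sub-values bottom-up:
  catalan_number(0) = 1, catalan_number(1) = 1
  catalan_number(2) = 1*1 + 1*1 = 2
  catalan_number(3) = 1*2 + 1*1 + 2*1 = 5
  catalan_number(4) = 1*5 + 1*2 + 2*1 + 5*1 = 14
Now catalan_number(5):
  catalan_number(0)*catalan_number(4) = 1*14 = 14
  catalan_number(1)*catalan_number(3) = 1*5 = 5
  catalan_number(2)*catalan_number(2) = 2*2 = 4
  catalan_number(3)*catalan_number(1) = 5*1 = 5
  catalan_number(4)*catalan_number(0) = 14*1 = 14
= 14 + 5 + 4 + 5 + 14
= 42


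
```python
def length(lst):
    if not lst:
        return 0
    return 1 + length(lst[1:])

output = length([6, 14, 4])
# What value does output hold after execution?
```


length([6, 14, 4])
= 1 + length([14, 4])
= 1 + 1 + length([4])
= 1 + 1 + 1 + length([])
= 1 + 1 + 1 + 0
= 3


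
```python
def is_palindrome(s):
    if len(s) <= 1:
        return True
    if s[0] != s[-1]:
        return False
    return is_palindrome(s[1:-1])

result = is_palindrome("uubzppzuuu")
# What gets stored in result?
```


is_palindrome("uubzppzuuu")
"uubzppzuuu": s[0]='u' == s[-1]='u' -> is_palindrome("ubzppzuu")
"ubzppzuu": s[0]='u' == s[-1]='u' -> is_palindrome("bzppzu")
"bzppzu": s[0]='b' != s[-1]='u' -> False
= False


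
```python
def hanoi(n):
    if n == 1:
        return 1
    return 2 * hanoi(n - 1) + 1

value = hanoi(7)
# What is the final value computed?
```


hanoi(7)
= 2 * hanoi(6) + 1
= 2 * (2 * hanoi(5) + 1) + 1
= 2 * (2 * (2 * hanoi(4) + 1) + 1) + 1
= 2 * (2 * (2 * (2 * hanoi(3) + 1) + 1) + 1) + 1
= 2 * (2 * (2 * (2 * (2 * hanoi(2) + 1) + 1) + 1) + 1) + 1
= 2 * (2 * (2 * (2 * (2 * (2 * hanoi(1) + 1) + 1) + 1) + 1) + 1) + 1
Now compute bottom-up:
hanoi(1) = 1
hanoi(2) = 2 * 1 + 1 = 3
hanoi(3) = 2 * 3 + 1 = 7
hanoi(4) = 2 * 7 + 1 = 15
hanoi(5) = 2 * 15 + 1 = 31
hanoi(6) = 2 * 31 + 1 = 63
hanoi(7) = 2 * 63 + 1 = 127
= 127


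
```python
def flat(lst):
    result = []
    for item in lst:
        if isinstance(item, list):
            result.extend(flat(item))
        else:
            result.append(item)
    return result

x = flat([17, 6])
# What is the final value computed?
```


flat([17, 6])
Processing each element:
  17 is not a list -> append 17
  6 is not a list -> append 6
= [17, 6]


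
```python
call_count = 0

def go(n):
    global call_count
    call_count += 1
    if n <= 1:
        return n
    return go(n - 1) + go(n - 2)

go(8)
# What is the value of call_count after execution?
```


go(8) calls go(7) and go(6); each non-base call branches into two more.
Let C(k) = total number of calls made by go(k), including the call to go(k) itself.
Base cases: C(0) = 1, C(1) = 1
Recurrence: C(k) = 1 + C(k-1) + C(k-2)
  C(2) = 1 + C(1) + C(0) = 1 + 1 + 1 = 3
  C(3) = 1 + C(2) + C(1) = 1 + 3 + 1 = 5
  C(4) = 1 + C(3) + C(2) = 1 + 5 + 3 = 9
  C(5) = 1 + C(4) + C(3) = 1 + 9 + 5 = 15
  C(6) = 1 + C(5) + C(4) = 1 + 15 + 9 = 25
  C(7) = 1 + C(6) + C(5) = 1 + 25 + 15 = 41
  C(8) = 1 + C(7) + C(6) = 1 + 41 + 25 = 67
Total calls = C(8) = 67


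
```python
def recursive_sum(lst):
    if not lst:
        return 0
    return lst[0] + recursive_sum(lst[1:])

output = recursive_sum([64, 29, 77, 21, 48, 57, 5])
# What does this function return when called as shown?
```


recursive_sum([64, 29, 77, 21, 48, 57, 5])
= 64 + recursive_sum([29, 77, 21, 48, 57, 5])
= 64 + 29 + recursive_sum([77, 21, 48, 57, 5])
= 64 + 29 + 77 + recursive_sum([21, 48, 57, 5])
= 64 + 29 + 77 + 21 + recursive_sum([48, 57, 5])
= 64 + 29 + 77 + 21 + 48 + recursive_sum([57, 5])
= 64 + 29 + 77 + 21 + 48 + 57 + recursive_sum([5])
= 64 + 29 + 77 + 21 + 48 + 57 + 5 + recursive_sum([])
= 64 + 29 + 77 + 21 + 48 + 57 + 5 + 0
= 301


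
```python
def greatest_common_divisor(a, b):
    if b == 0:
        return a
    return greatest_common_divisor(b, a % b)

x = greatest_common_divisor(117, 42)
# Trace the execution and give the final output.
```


greatest_common_divisor(117, 42)
= greatest_common_divisor(42, 117 % 42) = greatest_common_divisor(42, 33)
= greatest_common_divisor(33, 42 % 33) = greatest_common_divisor(33, 9)
= greatest_common_divisor(9, 33 % 9) = greatest_common_divisor(9, 6)
= greatest_common_divisor(6, 9 % 6) = greatest_common_divisor(6, 3)
= greatest_common_divisor(3, 6 % 3) = greatest_common_divisor(3, 0)
b == 0, return a = 3


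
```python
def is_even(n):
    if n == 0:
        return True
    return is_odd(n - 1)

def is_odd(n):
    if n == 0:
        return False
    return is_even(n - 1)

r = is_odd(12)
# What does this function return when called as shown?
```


is_odd(12)
= is_even(11)
= is_odd(10)
= is_even(9)
= is_odd(8)
= is_even(7)
= is_odd(6)
= is_even(5)
= is_odd(4)
= is_even(3)
= is_odd(2)
= is_even(1)
= is_odd(0)
n == 0: return False
= False


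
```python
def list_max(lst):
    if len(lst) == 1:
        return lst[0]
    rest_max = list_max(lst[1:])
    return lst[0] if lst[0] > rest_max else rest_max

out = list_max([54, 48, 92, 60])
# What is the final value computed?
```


list_max([54, 48, 92, 60])
= compare 54 with list_max([48, 92, 60])
= compare 48 with list_max([92, 60])
= compare 92 with list_max([60])
Base: list_max([60]) = 60
compare 92 with 60: max = 92
compare 48 with 92: max = 92
compare 54 with 92: max = 92
= 92


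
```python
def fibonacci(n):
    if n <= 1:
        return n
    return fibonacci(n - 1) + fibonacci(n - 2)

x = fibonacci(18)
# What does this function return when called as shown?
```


fibonacci(18)
= fibonacci(17) + fibonacci(16)
= (fibonacci(16) + fibonacci(15)) + fibonacci(16)
Computing bottom-up: fibonacci(0)=0, fibonacci(1)=1, fibonacci(2)=1, fibonacci(3)=2, fibonacci(4)=3, fibonacci(5)=5, fibonacci(6)=8, fibonacci(7)=13, fibonacci(8)=21, fibonacci(9)=34, fibonacci(10)=55, fibonacci(11)=89, fibonacci(12)=144, fibonacci(13)=233, fibonacci(14)=377, fibonacci(15)=610, fibonacci(16)=987, fibonacci(17)=1597, fibonacci(18)=2584
= 2584


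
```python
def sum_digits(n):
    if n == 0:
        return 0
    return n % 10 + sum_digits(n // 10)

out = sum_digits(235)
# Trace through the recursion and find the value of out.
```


sum_digits(235)
= 5 + sum_digits(23)
= 5 + 3 + sum_digits(2)
= 5 + 3 + 2 + sum_digits(0)
= 5 + 3 + 2 + 0
= 10


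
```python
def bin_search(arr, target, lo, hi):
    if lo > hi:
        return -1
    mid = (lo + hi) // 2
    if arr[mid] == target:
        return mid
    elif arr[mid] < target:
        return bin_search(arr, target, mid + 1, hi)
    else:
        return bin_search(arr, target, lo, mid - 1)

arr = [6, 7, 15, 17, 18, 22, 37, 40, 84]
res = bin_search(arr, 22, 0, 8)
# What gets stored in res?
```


bin_search(arr, 22, 0, 8)
lo=0, hi=8, mid=4, arr[mid]=18
18 < 22, search right half
lo=5, hi=8, mid=6, arr[mid]=37
37 > 22, search left half
lo=5, hi=5, mid=5, arr[mid]=22
arr[5] == 22, found at index 5
= 5


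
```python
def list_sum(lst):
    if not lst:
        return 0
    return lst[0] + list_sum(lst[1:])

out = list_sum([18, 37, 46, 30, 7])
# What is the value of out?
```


list_sum([18, 37, 46, 30, 7])
= 18 + list_sum([37, 46, 30, 7])
= 18 + 37 + list_sum([46, 30, 7])
= 18 + 37 + 46 + list_sum([30, 7])
= 18 + 37 + 46 + 30 + list_sum([7])
= 18 + 37 + 46 + 30 + 7 + list_sum([])
= 18 + 37 + 46 + 30 + 7 + 0
= 138


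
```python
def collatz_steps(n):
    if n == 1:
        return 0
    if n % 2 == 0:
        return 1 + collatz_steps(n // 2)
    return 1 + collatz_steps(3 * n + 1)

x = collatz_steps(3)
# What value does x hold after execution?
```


collatz_steps(3)
3 is odd -> 3*3+1 = 10 -> collatz_steps(10)
10 is even -> collatz_steps(5)
5 is odd -> 3*5+1 = 16 -> collatz_steps(16)
16 is even -> collatz_steps(8)
8 is even -> collatz_steps(4)
4 is even -> collatz_steps(2)
2 is even -> collatz_steps(1)
Reached 1 after 7 steps
= 7


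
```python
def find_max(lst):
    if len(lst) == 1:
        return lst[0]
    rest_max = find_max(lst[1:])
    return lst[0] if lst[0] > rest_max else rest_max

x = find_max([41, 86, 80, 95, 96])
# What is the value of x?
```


find_max([41, 86, 80, 95, 96])
= compare 41 with find_max([86, 80, 95, 96])
= compare 86 with find_max([80, 95, 96])
= compare 80 with find_max([95, 96])
= compare 95 with find_max([96])
Base: find_max([96]) = 96
compare 95 with 96: max = 96
compare 80 with 96: max = 96
compare 86 with 96: max = 96
compare 41 with 96: max = 96
= 96


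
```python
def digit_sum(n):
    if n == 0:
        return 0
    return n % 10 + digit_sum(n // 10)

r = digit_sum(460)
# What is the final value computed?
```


digit_sum(460)
= 0 + digit_sum(46)
= 0 + 6 + digit_sum(4)
= 0 + 6 + 4 + digit_sum(0)
= 0 + 6 + 4 + 0
= 10


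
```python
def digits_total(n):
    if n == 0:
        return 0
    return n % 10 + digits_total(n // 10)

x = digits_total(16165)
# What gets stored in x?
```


digits_total(16165)
= 5 + digits_total(1616)
= 5 + 6 + digits_total(161)
= 5 + 6 + 1 + digits_total(16)
= 5 + 6 + 1 + 6 + digits_total(1)
= 5 + 6 + 1 + 6 + 1 + digits_total(0)
= 5 + 6 + 1 + 6 + 1 + 0
= 19


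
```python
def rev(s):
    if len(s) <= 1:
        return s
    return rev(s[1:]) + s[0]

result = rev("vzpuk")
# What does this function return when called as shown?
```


rev("vzpuk")
= rev("zpuk") + "v"
= rev("puk") + "z" + "v"
= rev("uk") + "p" + "z" + "v"
= rev("k") + "u" + "p" + "z" + "v"
= "k" + "u" + "p" + "z" + "v"
= "kupzv"


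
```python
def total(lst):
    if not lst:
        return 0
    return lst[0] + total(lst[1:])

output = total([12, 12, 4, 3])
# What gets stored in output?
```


total([12, 12, 4, 3])
= 12 + total([12, 4, 3])
= 12 + 12 + total([4, 3])
= 12 + 12 + 4 + total([3])
= 12 + 12 + 4 + 3 + total([])
= 12 + 12 + 4 + 3 + 0
= 31


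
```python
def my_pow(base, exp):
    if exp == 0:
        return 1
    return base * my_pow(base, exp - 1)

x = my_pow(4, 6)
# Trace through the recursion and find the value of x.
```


my_pow(4, 6)
= 4 * my_pow(4, 5)
= 4 * 4 * my_pow(4, 4)
= 4 * 4 * 4 * my_pow(4, 3)
= 4 * 4 * 4 * 4 * my_pow(4, 2)
= 4 * 4 * 4 * 4 * 4 * my_pow(4, 1)
= 4 * 4 * 4 * 4 * 4 * 4 * my_pow(4, 0)
= 4 * 4 * 4 * 4 * 4 * 4 * 1
= 4096


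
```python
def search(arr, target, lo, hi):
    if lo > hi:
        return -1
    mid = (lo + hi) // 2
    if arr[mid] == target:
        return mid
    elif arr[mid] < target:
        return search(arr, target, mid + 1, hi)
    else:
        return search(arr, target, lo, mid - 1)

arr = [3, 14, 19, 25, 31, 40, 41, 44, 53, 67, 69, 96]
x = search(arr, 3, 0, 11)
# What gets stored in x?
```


search(arr, 3, 0, 11)
lo=0, hi=11, mid=5, arr[mid]=40
40 > 3, search left half
lo=0, hi=4, mid=2, arr[mid]=19
19 > 3, search left half
lo=0, hi=1, mid=0, arr[mid]=3
arr[0] == 3, found at index 0
= 0


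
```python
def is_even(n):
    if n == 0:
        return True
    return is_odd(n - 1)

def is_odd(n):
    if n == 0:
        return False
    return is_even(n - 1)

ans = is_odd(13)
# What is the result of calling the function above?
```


is_odd(13)
= is_even(12)
= is_odd(11)
= is_even(10)
= is_odd(9)
= is_even(8)
= is_odd(7)
= is_even(6)
= is_odd(5)
= is_even(4)
= is_odd(3)
= is_even(2)
= is_odd(1)
= is_even(0)
n == 0: return True
= True


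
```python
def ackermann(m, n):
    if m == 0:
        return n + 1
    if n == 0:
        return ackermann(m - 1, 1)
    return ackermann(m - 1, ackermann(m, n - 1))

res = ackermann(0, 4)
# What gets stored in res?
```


ackermann(0, 4)
m == 0: return 4 + 1 = 5
= 5


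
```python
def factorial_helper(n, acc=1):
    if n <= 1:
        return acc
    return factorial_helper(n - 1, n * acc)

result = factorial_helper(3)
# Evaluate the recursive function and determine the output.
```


factorial_helper(3, 1)
= factorial_helper(2, 3 * 1) = factorial_helper(2, 3)
= factorial_helper(1, 2 * 3) = factorial_helper(1, 6)
n <= 1, return acc = 6


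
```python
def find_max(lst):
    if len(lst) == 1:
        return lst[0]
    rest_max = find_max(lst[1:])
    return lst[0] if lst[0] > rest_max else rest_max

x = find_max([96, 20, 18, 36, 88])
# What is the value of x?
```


find_max([96, 20, 18, 36, 88])
= compare 96 with find_max([20, 18, 36, 88])
= compare 20 with find_max([18, 36, 88])
= compare 18 with find_max([36, 88])
= compare 36 with find_max([88])
Base: find_max([88]) = 88
compare 36 with 88: max = 88
compare 18 with 88: max = 88
compare 20 with 88: max = 88
compare 96 with 88: max = 96
= 96


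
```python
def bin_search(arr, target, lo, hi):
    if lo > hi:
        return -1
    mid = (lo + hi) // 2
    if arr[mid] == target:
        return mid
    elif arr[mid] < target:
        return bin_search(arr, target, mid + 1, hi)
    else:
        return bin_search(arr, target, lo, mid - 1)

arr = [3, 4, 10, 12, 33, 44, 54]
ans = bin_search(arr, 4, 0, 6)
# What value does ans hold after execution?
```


bin_search(arr, 4, 0, 6)
lo=0, hi=6, mid=3, arr[mid]=12
12 > 4, search left half
lo=0, hi=2, mid=1, arr[mid]=4
arr[1] == 4, found at index 1
= 1


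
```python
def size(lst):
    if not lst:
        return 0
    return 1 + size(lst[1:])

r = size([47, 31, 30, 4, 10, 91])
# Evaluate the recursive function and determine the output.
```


size([47, 31, 30, 4, 10, 91])
= 1 + size([31, 30, 4, 10, 91])
= 1 + 1 + size([30, 4, 10, 91])
= 1 + 1 + 1 + size([4, 10, 91])
= 1 + 1 + 1 + 1 + size([10, 91])
= 1 + 1 + 1 + 1 + 1 + size([91])
= 1 + 1 + 1 + 1 + 1 + 1 + size([])
= 1 + 1 + 1 + 1 + 1 + 1 + 0
= 6


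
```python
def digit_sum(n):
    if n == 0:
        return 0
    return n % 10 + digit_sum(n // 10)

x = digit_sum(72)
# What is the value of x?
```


digit_sum(72)
= 2 + digit_sum(7)
= 2 + 7 + digit_sum(0)
= 2 + 7 + 0
= 9


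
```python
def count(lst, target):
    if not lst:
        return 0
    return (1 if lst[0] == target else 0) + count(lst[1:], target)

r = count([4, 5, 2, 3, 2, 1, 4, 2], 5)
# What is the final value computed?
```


count([4, 5, 2, 3, 2, 1, 4, 2], 5)
lst[0]=4 != 5: 0 + count([5, 2, 3, 2, 1, 4, 2], 5)
lst[0]=5 == 5: 1 + count([2, 3, 2, 1, 4, 2], 5)
lst[0]=2 != 5: 0 + count([3, 2, 1, 4, 2], 5)
lst[0]=3 != 5: 0 + count([2, 1, 4, 2], 5)
lst[0]=2 != 5: 0 + count([1, 4, 2], 5)
lst[0]=1 != 5: 0 + count([4, 2], 5)
lst[0]=4 != 5: 0 + count([2], 5)
lst[0]=2 != 5: 0 + count([], 5)
= 1


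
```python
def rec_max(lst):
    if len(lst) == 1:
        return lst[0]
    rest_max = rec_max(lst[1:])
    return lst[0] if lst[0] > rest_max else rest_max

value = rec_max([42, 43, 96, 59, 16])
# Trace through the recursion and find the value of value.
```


rec_max([42, 43, 96, 59, 16])
= compare 42 with rec_max([43, 96, 59, 16])
= compare 43 with rec_max([96, 59, 16])
= compare 96 with rec_max([59, 16])
= compare 59 with rec_max([16])
Base: rec_max([16]) = 16
compare 59 with 16: max = 59
compare 96 with 59: max = 96
compare 43 with 96: max = 96
compare 42 with 96: max = 96
= 96


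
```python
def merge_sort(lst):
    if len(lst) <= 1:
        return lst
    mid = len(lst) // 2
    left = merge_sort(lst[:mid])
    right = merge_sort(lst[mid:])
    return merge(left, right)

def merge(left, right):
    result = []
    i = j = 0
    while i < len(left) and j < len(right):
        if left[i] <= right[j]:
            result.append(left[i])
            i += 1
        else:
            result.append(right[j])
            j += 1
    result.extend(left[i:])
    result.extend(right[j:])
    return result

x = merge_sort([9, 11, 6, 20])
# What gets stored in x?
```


merge_sort([9, 11, 6, 20])
Split into [9, 11] and [6, 20]
Left sorted: [9, 11]
Right sorted: [6, 20]
Merge [9, 11] and [6, 20]
= [6, 9, 11, 20]


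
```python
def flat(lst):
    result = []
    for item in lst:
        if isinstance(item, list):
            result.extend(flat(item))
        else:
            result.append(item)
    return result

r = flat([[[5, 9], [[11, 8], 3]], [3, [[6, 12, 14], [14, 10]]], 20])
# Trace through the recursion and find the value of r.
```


flat([[[5, 9], [[11, 8], 3]], [3, [[6, 12, 14], [14, 10]]], 20])
Processing each element:
  [[5, 9], [[11, 8], 3]] is a list -> flat recursively -> [5, 9, 11, 8, 3]
  [3, [[6, 12, 14], [14, 10]]] is a list -> flat recursively -> [3, 6, 12, 14, 14, 10]
  20 is not a list -> append 20
= [5, 9, 11, 8, 3, 3, 6, 12, 14, 14, 10, 20]


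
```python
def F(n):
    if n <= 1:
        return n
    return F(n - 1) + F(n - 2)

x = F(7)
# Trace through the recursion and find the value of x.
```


F(7)
= F(6) + F(5)
= (F(5) + F(4)) + F(5)
Computing bottom-up: F(0)=0, F(1)=1, F(2)=1, F(3)=2, F(4)=3, F(5)=5, F(6)=8, F(7)=13
= 13


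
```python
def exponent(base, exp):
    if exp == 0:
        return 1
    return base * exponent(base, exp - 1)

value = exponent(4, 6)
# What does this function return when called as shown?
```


exponent(4, 6)
= 4 * exponent(4, 5)
= 4 * 4 * exponent(4, 4)
= 4 * 4 * 4 * exponent(4, 3)
= 4 * 4 * 4 * 4 * exponent(4, 2)
= 4 * 4 * 4 * 4 * 4 * exponent(4, 1)
= 4 * 4 * 4 * 4 * 4 * 4 * exponent(4, 0)
= 4 * 4 * 4 * 4 * 4 * 4 * 1
= 4096


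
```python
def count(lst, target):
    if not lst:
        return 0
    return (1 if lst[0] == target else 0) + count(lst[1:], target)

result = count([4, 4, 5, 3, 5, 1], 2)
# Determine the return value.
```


count([4, 4, 5, 3, 5, 1], 2)
lst[0]=4 != 2: 0 + count([4, 5, 3, 5, 1], 2)
lst[0]=4 != 2: 0 + count([5, 3, 5, 1], 2)
lst[0]=5 != 2: 0 + count([3, 5, 1], 2)
lst[0]=3 != 2: 0 + count([5, 1], 2)
lst[0]=5 != 2: 0 + count([1], 2)
lst[0]=1 != 2: 0 + count([], 2)
= 0


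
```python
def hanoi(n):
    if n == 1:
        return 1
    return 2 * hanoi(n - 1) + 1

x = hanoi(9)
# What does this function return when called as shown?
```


hanoi(9)
= 2 * hanoi(8) + 1
= 2 * (2 * hanoi(7) + 1) + 1
= 2 * (2 * (2 * hanoi(6) + 1) + 1) + 1
= 2 * (2 * (2 * (2 * hanoi(5) + 1) + 1) + 1) + 1
= 2 * (2 * (2 * (2 * (2 * hanoi(4) + 1) + 1) + 1) + 1) + 1
= 2 * (2 * (2 * (2 * (2 * (2 * hanoi(3) + 1) + 1) + 1) + 1) + 1) + 1
= 2 * (2 * (2 * (2 * (2 * (2 * (2 * hanoi(2) + 1) + 1) + 1) + 1) + 1) + 1) + 1
= 2 * (2 * (2 * (2 * (2 * (2 * (2 * (2 * hanoi(1) + 1) + 1) + 1) + 1) + 1) + 1) + 1) + 1
Now compute bottom-up:
hanoi(1) = 1
hanoi(2) = 2 * 1 + 1 = 3
hanoi(3) = 2 * 3 + 1 = 7
hanoi(4) = 2 * 7 + 1 = 15
hanoi(5) = 2 * 15 + 1 = 31
hanoi(6) = 2 * 31 + 1 = 63
hanoi(7) = 2 * 63 + 1 = 127
hanoi(8) = 2 * 127 + 1 = 255
hanoi(9) = 2 * 255 + 1 = 511
= 511


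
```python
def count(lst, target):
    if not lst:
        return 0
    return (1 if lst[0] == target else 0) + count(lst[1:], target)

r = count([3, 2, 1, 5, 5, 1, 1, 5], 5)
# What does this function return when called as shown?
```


count([3, 2, 1, 5, 5, 1, 1, 5], 5)
lst[0]=3 != 5: 0 + count([2, 1, 5, 5, 1, 1, 5], 5)
lst[0]=2 != 5: 0 + count([1, 5, 5, 1, 1, 5], 5)
lst[0]=1 != 5: 0 + count([5, 5, 1, 1, 5], 5)
lst[0]=5 == 5: 1 + count([5, 1, 1, 5], 5)
lst[0]=5 == 5: 1 + count([1, 1, 5], 5)
lst[0]=1 != 5: 0 + count([1, 5], 5)
lst[0]=1 != 5: 0 + count([5], 5)
lst[0]=5 == 5: 1 + count([], 5)
= 3


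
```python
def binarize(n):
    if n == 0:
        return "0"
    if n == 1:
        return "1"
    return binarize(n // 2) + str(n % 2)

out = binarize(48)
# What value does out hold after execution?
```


binarize(48)
= binarize(24) + "0"
= binarize(12) + "0" + "0"
= binarize(6) + "0" + "0" + "0"
= binarize(3) + "0" + "0" + "0" + "0"
= binarize(1) + "1" + "0" + "0" + "0" + "0"
= "1" + "1" + "0" + "0" + "0" + "0"
= "110000"


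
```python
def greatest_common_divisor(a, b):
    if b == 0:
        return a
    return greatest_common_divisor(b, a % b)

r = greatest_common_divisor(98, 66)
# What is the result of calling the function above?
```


greatest_common_divisor(98, 66)
= greatest_common_divisor(66, 98 % 66) = greatest_common_divisor(66, 32)
= greatest_common_divisor(32, 66 % 32) = greatest_common_divisor(32, 2)
= greatest_common_divisor(2, 32 % 2) = greatest_common_divisor(2, 0)
b == 0, return a = 2


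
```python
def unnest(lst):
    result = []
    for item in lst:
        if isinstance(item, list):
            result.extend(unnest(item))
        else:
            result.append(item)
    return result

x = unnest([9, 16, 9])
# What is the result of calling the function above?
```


unnest([9, 16, 9])
Processing each element:
  9 is not a list -> append 9
  16 is not a list -> append 16
  9 is not a list -> append 9
= [9, 16, 9]


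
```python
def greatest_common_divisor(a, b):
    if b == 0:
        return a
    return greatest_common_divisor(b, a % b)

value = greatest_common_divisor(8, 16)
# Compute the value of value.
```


greatest_common_divisor(8, 16)
= greatest_common_divisor(16, 8 % 16) = greatest_common_divisor(16, 8)
= greatest_common_divisor(8, 16 % 8) = greatest_common_divisor(8, 0)
b == 0, return a = 8


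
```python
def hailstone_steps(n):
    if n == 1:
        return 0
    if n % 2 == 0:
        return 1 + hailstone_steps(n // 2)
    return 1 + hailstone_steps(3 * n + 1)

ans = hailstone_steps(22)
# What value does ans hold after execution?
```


hailstone_steps(22)
22 is even -> hailstone_steps(11)
11 is odd -> 3*11+1 = 34 -> hailstone_steps(34)
34 is even -> hailstone_steps(17)
17 is odd -> 3*17+1 = 52 -> hailstone_steps(52)
52 is even -> hailstone_steps(26)
26 is even -> hailstone_steps(13)
13 is odd -> 3*13+1 = 40 -> hailstone_steps(40)
40 is even -> hailstone_steps(20)
20 is even -> hailstone_steps(10)
10 is even -> hailstone_steps(5)
5 is odd -> 3*5+1 = 16 -> hailstone_steps(16)
16 is even -> hailstone_steps(8)
8 is even -> hailstone_steps(4)
4 is even -> hailstone_steps(2)
2 is even -> hailstone_steps(1)
Reached 1 after 15 steps
= 15


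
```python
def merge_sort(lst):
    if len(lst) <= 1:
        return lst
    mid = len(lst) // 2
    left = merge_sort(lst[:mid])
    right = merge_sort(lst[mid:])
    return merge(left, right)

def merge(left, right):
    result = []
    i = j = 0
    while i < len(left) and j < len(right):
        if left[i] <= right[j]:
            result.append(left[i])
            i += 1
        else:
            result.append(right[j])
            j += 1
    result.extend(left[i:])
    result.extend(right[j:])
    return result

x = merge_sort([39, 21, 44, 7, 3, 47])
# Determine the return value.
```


merge_sort([39, 21, 44, 7, 3, 47])
Split into [39, 21, 44] and [7, 3, 47]
Left sorted: [21, 39, 44]
Right sorted: [3, 7, 47]
Merge [21, 39, 44] and [3, 7, 47]
= [3, 7, 21, 39, 44, 47]


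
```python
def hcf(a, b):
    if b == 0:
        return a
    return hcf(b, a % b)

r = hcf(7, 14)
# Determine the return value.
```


hcf(7, 14)
= hcf(14, 7 % 14) = hcf(14, 7)
= hcf(7, 14 % 7) = hcf(7, 0)
b == 0, return a = 7


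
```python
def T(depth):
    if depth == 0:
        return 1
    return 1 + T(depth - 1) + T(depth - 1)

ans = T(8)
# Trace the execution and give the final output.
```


T(8)
= 1 + T(7) + T(7)
= 1 + 2 * T(7)
T(k) = 2^(k+1) - 1
T(0) = 1
T(1) = 3
T(2) = 7
T(3) = 15
T(4) = 31
T(8) = 2^9 - 1 = 511


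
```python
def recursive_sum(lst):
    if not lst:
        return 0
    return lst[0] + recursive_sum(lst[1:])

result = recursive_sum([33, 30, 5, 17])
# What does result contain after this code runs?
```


recursive_sum([33, 30, 5, 17])
= 33 + recursive_sum([30, 5, 17])
= 33 + 30 + recursive_sum([5, 17])
= 33 + 30 + 5 + recursive_sum([17])
= 33 + 30 + 5 + 17 + recursive_sum([])
= 33 + 30 + 5 + 17 + 0
= 85


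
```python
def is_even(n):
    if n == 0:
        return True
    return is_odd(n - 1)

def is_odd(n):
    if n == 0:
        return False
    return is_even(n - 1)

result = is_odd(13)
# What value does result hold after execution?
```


is_odd(13)
= is_even(12)
= is_odd(11)
= is_even(10)
= is_odd(9)
= is_even(8)
= is_odd(7)
= is_even(6)
= is_odd(5)
= is_even(4)
= is_odd(3)
= is_even(2)
= is_odd(1)
= is_even(0)
n == 0: return True
= True


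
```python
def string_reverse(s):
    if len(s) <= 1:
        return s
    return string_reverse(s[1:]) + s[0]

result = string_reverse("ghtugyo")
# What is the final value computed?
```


string_reverse("ghtugyo")
= string_reverse("htugyo") + "g"
= string_reverse("tugyo") + "h" + "g"
= string_reverse("ugyo") + "t" + "h" + "g"
= string_reverse("gyo") + "u" + "t" + "h" + "g"
= string_reverse("yo") + "g" + "u" + "t" + "h" + "g"
= string_reverse("o") + "y" + "g" + "u" + "t" + "h" + "g"
= "o" + "y" + "g" + "u" + "t" + "h" + "g"
= "oyguthg"


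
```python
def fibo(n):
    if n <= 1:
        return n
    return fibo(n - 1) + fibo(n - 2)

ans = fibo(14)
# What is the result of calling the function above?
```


fibo(14)
= fibo(13) + fibo(12)
= (fibo(12) + fibo(11)) + fibo(12)
Computing bottom-up: fibo(0)=0, fibo(1)=1, fibo(2)=1, fibo(3)=2, fibo(4)=3, fibo(5)=5, fibo(6)=8, fibo(7)=13, fibo(8)=21, fibo(9)=34, fibo(10)=55, fibo(11)=89, fibo(12)=144, fibo(13)=233, fibo(14)=377
= 377


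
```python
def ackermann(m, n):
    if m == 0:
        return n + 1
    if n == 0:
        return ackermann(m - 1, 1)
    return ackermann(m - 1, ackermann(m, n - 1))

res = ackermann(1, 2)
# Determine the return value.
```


ackermann(1, 2)
= ackermann(0, ackermann(1, 1))
First compute ackermann(1, 1) = 3
= ackermann(0, 3)
= 4


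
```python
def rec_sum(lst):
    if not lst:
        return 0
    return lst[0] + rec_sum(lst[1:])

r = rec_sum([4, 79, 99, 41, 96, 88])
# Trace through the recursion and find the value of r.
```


rec_sum([4, 79, 99, 41, 96, 88])
= 4 + rec_sum([79, 99, 41, 96, 88])
= 4 + 79 + rec_sum([99, 41, 96, 88])
= 4 + 79 + 99 + rec_sum([41, 96, 88])
= 4 + 79 + 99 + 41 + rec_sum([96, 88])
= 4 + 79 + 99 + 41 + 96 + rec_sum([88])
= 4 + 79 + 99 + 41 + 96 + 88 + rec_sum([])
= 4 + 79 + 99 + 41 + 96 + 88 + 0
= 407


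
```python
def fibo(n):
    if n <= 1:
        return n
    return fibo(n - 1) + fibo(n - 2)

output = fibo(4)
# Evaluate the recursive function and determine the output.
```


fibo(4)
= fibo(3) + fibo(2)
= (fibo(2) + fibo(1)) + fibo(2)
Computing bottom-up: fibo(0)=0, fibo(1)=1, fibo(2)=1, fibo(3)=2, fibo(4)=3
= 3
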